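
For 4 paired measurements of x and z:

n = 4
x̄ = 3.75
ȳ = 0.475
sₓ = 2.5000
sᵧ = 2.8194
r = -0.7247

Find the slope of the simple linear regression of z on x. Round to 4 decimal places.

b = r · sᵧ/sₓ = -0.7247 · 2.8194/2.5 = -0.817288

-0.8173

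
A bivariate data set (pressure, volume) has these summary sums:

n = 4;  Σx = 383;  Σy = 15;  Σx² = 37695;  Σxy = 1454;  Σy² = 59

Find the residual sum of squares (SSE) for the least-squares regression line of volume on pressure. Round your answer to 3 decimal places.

2.442

Sxx = Σx² − (Σx)²/n = 37695 − 36672.25 = 1022.75
Sxy = Σxy − (Σx)(Σy)/n = 1454 − 1436.25 = 17.75
Syy = Σy² − (Σy)²/n = 59 − 56.25 = 2.75
b = Sxy/Sxx = 17.75/1022.75 = 0.017355
SSE = Syy − b·Sxy = 2.75 − 0.017355·17.75 = 2.441946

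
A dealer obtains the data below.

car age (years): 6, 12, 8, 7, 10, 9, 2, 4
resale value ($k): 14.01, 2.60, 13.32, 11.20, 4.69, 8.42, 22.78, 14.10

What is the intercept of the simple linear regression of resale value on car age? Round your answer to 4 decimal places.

n = 8, Σx = 58, Σy = 91.12, Σxy = 524.86, Σx² = 494
Sxx = Σx² − (Σx)²/n = 494 − 420.5 = 73.5
Sxy = Σxy − (Σx)(Σy)/n = 524.86 − 660.62 = -135.76
b = Sxy/Sxx = -135.76/73.5 = -1.847075
a = ȳ − b·x̄ = 11.39 − (-1.847075)·7.25 = 24.781293

24.7813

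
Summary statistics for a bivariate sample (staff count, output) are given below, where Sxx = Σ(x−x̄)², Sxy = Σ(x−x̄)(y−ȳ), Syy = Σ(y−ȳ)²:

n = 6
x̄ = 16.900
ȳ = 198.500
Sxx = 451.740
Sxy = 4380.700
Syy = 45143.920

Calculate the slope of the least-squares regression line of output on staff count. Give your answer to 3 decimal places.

b = Sxy/Sxx = 4380.7/451.74 = 9.697392

9.697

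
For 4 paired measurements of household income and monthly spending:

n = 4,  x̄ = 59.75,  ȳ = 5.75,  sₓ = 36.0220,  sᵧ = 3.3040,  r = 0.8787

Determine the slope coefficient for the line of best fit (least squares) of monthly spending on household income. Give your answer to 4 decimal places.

0.0806

b = r · sᵧ/sₓ = 0.8787 · 3.304/36.022 = 0.080596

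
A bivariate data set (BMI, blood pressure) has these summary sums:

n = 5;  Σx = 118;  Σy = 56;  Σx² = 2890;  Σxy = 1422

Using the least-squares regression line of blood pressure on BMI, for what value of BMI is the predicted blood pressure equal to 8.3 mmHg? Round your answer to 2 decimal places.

Sxx = Σx² − (Σx)²/n = 2890 − 2784.8 = 105.2
Sxy = Σxy − (Σx)(Σy)/n = 1422 − 1321.6 = 100.4
b = Sxy/Sxx = 100.4/105.2 = 0.954373
a = ȳ − b·x̄ = 11.2 − 0.954373·23.6 = -11.323194
Set a + b·x = 8.3: x = (8.3 − (-11.323194)) / 0.954373 = 20.561355

20.56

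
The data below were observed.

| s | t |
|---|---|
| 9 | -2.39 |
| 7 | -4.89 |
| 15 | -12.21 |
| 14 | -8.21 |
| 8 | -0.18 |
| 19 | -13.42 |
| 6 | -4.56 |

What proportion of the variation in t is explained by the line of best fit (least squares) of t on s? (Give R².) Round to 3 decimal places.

n = 7, Σx = 78, Σy = -45.86, Σxy = -637.61, Σx² = 1012, Σy² = 447.0348
Sxx = Σx² − (Σx)²/n = 1012 − 869.142857 = 142.857143
Sxy = Σxy − (Σx)(Σy)/n = -637.61 − (-511.011429) = -126.598571
Syy = Σy² − (Σy)²/n = 447.0348 − 300.448514 = 146.586286
R² = Sxy²/(Sxx·Syy) = (-126.598571)²/(142.857143·146.586286) = 0.765354

0.765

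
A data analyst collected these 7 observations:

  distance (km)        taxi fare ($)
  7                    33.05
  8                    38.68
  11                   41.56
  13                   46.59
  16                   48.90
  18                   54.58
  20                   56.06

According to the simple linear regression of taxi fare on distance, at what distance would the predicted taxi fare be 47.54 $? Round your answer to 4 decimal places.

14.4298

n = 7, Σx = 93, Σy = 319.42, Σxy = 4489.66, Σx² = 1383
Sxx = Σx² − (Σx)²/n = 1383 − 1235.571429 = 147.428571
Sxy = Σxy − (Σx)(Σy)/n = 4489.66 − 4243.722857 = 245.937143
b = Sxy/Sxx = 245.937143/147.428571 = 1.668178
a = ȳ − b·x̄ = 45.631429 − 1.668178·13.285714 = 23.468488
Set a + b·x = 47.54: x = (47.54 − 23.468488) / 1.668178 = 14.429819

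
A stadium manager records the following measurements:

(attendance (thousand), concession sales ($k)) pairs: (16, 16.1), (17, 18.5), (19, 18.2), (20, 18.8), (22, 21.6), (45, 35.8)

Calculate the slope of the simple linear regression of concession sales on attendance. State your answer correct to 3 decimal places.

n = 6, Σx = 139, Σy = 129, Σxy = 3380.1, Σx² = 3815
Sxx = Σx² − (Σx)²/n = 3815 − 3220.166667 = 594.833333
Sxy = Σxy − (Σx)(Σy)/n = 3380.1 − 2988.5 = 391.6
b = Sxy/Sxx = 391.6/594.833333 = 0.658336

0.658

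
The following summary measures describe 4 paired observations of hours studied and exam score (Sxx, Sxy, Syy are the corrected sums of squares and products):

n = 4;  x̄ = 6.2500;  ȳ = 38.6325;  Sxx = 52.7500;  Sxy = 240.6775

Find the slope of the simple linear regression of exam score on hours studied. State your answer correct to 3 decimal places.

4.563

b = Sxy/Sxx = 240.6775/52.75 = 4.562607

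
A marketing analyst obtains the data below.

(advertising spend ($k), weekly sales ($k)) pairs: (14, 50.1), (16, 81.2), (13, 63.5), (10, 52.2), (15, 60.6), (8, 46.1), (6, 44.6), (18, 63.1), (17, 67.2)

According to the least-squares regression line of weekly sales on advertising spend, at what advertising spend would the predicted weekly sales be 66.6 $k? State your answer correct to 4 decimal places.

16.6199

n = 9, Σx = 117, Σy = 528.6, Σxy = 7171.7, Σx² = 1659
Sxx = Σx² − (Σx)²/n = 1659 − 1521 = 138
Sxy = Σxy − (Σx)(Σy)/n = 7171.7 − 6871.8 = 299.9
b = Sxy/Sxx = 299.9/138 = 2.173188
a = ȳ − b·x̄ = 58.733333 − 2.173188·13 = 30.481884
Set a + b·x = 66.6: x = (66.6 − 30.481884) / 2.173188 = 16.619873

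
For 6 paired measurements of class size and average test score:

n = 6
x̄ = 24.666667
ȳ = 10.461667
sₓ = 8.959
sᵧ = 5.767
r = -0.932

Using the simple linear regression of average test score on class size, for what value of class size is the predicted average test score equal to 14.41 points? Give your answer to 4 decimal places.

b = r · sᵧ/sₓ = -0.932 · 5.767/8.959 = -0.599938
a = ȳ − b·x̄ = 10.461667 − (-0.599938)·24.666667 = 25.260136
Set a + b·x = 14.41: x = (14.41 − 25.260136) / (-0.599938) = 18.085431

18.0854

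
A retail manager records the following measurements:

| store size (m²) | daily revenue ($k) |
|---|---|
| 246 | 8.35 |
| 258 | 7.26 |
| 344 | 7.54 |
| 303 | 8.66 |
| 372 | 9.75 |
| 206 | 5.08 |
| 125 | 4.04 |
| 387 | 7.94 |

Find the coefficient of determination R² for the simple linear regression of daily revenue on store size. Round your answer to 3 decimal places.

n = 8, Σx = 2241, Σy = 58.62, Σxy = 17396.18, Σx² = 683439, Σy² = 454.5114
Sxx = Σx² − (Σx)²/n = 683439 − 627760.125 = 55678.875
Sxy = Σxy − (Σx)(Σy)/n = 17396.18 − 16420.9275 = 975.2525
Syy = Σy² − (Σy)²/n = 454.5114 − 429.53805 = 24.97335
R² = Sxy²/(Sxx·Syy) = (975.2525)²/(55678.875·24.97335) = 0.684017

0.684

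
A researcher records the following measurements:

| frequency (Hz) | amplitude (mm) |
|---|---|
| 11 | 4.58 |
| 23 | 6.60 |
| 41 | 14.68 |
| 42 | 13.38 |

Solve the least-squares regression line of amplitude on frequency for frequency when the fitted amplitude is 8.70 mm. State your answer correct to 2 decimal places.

n = 4, Σx = 117, Σy = 39.24, Σxy = 1366.02, Σx² = 4095
Sxx = Σx² − (Σx)²/n = 4095 − 3422.25 = 672.75
Sxy = Σxy − (Σx)(Σy)/n = 1366.02 − 1147.77 = 218.25
b = Sxy/Sxx = 218.25/672.75 = 0.324415
a = ȳ − b·x̄ = 9.81 − 0.324415·29.25 = 0.320870
Set a + b·x = 8.70: x = (8.70 − 0.320870) / 0.324415 = 25.828454

25.83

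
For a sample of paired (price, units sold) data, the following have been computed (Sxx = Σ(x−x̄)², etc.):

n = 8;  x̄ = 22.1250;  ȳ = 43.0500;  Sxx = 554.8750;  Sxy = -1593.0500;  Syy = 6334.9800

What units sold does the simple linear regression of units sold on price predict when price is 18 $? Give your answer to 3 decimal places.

54.893

b = Sxy/Sxx = -1593.05/554.875 = -2.871007
a = ȳ − b·x̄ = 43.05 − (-2.871007)·22.125 = 106.571030
ŷ(18) = a + b·18 = 106.571030 + (-2.871007)·18 = 54.892904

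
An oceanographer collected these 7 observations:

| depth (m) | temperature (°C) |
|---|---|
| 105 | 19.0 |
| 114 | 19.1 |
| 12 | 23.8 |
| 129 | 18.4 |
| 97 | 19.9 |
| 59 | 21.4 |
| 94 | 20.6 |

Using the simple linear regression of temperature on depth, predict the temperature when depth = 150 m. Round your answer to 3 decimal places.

17.426

n = 7, Σx = 610, Σy = 142.2, Σxy = 11960.9, Σx² = 62532
Sxx = Σx² − (Σx)²/n = 62532 − 53157.142857 = 9374.857143
Sxy = Σxy − (Σx)(Σy)/n = 11960.9 − 12391.714286 = -430.814286
b = Sxy/Sxx = -430.814286/9374.857143 = -0.045954
a = ȳ − b·x̄ = 20.314286 − (-0.045954)·87.142857 = 24.318868
ŷ(150) = a + b·150 = 24.318868 + (-0.045954)·150 = 17.425734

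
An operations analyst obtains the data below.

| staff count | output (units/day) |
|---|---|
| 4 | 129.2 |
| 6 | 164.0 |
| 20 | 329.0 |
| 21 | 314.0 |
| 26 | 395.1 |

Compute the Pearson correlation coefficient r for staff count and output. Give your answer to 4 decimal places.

n = 5, Σx = 77, Σy = 1331.3, Σxy = 24947.4, Σx² = 1569, Σy² = 406529.65
Sxx = Σx² − (Σx)²/n = 1569 − 1185.8 = 383.2
Sxy = Σxy − (Σx)(Σy)/n = 24947.4 − 20502.02 = 4445.38
Syy = Σy² − (Σy)²/n = 406529.65 − 354471.938 = 52057.712
r = Sxy/√(Sxx·Syy) = 4445.38/√(19948515.2384) = 4445.38/4466.376074 = 0.995299

0.9953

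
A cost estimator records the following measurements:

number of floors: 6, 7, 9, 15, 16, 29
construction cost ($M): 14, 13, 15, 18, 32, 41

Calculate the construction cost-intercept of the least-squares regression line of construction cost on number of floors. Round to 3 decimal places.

4.928

n = 6, Σx = 82, Σy = 133, Σxy = 2281, Σx² = 1488
Sxx = Σx² − (Σx)²/n = 1488 − 1120.666667 = 367.333333
Sxy = Σxy − (Σx)(Σy)/n = 2281 − 1817.666667 = 463.333333
b = Sxy/Sxx = 463.333333/367.333333 = 1.261343
a = ȳ − b·x̄ = 22.166667 − 1.261343·13.666667 = 4.928312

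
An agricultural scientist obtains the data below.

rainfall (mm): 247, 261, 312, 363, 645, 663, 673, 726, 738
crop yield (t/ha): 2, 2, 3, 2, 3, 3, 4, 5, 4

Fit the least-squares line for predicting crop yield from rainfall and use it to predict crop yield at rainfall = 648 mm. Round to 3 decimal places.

3.662

n = 9, Σx = 4628, Σy = 28, Σxy = 15876, Σx² = 2738486
Sxx = Σx² − (Σx)²/n = 2738486 − 2379820.444444 = 358665.555556
Sxy = Σxy − (Σx)(Σy)/n = 15876 − 14398.222222 = 1477.777778
b = Sxy/Sxx = 1477.777778/358665.555556 = 0.004120
a = ȳ − b·x̄ = 3.111111 − 0.004120·514.222222 = 0.992407
ŷ(648) = a + b·648 = 0.992407 + 0.004120·648 = 3.662304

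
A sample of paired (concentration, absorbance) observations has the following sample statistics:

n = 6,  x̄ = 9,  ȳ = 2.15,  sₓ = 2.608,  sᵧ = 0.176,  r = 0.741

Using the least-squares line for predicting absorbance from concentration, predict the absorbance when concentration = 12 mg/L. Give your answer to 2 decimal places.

b = r · sᵧ/sₓ = 0.741 · 0.176/2.608 = 0.050006
a = ȳ − b·x̄ = 2.15 − 0.050006·9 = 1.699945
ŷ(12) = a + b·12 = 1.699945 + 0.050006·12 = 2.300018

2.30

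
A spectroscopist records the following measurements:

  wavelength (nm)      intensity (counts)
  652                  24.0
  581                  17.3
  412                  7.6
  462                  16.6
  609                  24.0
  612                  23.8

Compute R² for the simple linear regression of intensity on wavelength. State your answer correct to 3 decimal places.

0.839

n = 6, Σx = 3328, Σy = 113.3, Σxy = 65681.3, Σx² = 1891278, Σy² = 2351.05
Sxx = Σx² − (Σx)²/n = 1891278 − 1845930.666667 = 45347.333333
Sxy = Σxy − (Σx)(Σy)/n = 65681.3 − 62843.733333 = 2837.566667
Syy = Σy² − (Σy)²/n = 2351.05 − 2139.481667 = 211.568333
R² = Sxy²/(Sxx·Syy) = (2837.566667)²/(45347.333333·211.568333) = 0.839247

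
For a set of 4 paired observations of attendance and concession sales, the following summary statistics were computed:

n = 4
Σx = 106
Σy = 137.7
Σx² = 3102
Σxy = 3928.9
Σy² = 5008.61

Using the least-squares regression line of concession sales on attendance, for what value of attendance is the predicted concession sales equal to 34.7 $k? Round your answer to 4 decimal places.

Sxx = Σx² − (Σx)²/n = 3102 − 2809 = 293
Sxy = Σxy − (Σx)(Σy)/n = 3928.9 − 3649.05 = 279.85
b = Sxy/Sxx = 279.85/293 = 0.955119
a = ȳ − b·x̄ = 34.425 − 0.955119·26.5 = 9.114334
Set a + b·x = 34.7: x = (34.7 − 9.114334) / 0.955119 = 26.787922

26.7879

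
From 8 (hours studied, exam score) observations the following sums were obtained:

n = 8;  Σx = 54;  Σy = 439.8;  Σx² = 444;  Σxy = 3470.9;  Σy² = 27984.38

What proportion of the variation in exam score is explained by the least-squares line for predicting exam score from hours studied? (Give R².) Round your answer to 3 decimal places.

Sxx = Σx² − (Σx)²/n = 444 − 364.5 = 79.5
Sxy = Σxy − (Σx)(Σy)/n = 3470.9 − 2968.65 = 502.25
Syy = Σy² − (Σy)²/n = 27984.38 − 24178.005 = 3806.375
R² = Sxy²/(Sxx·Syy) = (502.25)²/(79.5·3806.375) = 0.833607

0.834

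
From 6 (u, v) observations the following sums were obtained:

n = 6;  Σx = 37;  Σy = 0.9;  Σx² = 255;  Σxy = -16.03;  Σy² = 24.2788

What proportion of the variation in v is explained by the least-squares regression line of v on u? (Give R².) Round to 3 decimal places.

Sxx = Σx² − (Σx)²/n = 255 − 228.166667 = 26.833333
Sxy = Σxy − (Σx)(Σy)/n = -16.03 − 5.55 = -21.58
Syy = Σy² − (Σy)²/n = 24.2788 − 0.135 = 24.1438
R² = Sxy²/(Sxx·Syy) = (-21.58)²/(26.833333·24.1438) = 0.718824

0.719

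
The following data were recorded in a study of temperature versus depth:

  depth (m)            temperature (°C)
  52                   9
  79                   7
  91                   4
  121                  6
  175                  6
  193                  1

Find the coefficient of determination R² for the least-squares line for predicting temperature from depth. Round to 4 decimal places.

n = 6, Σx = 711, Σy = 33, Σxy = 3354, Σx² = 99741, Σy² = 219
Sxx = Σx² − (Σx)²/n = 99741 − 84253.5 = 15487.5
Sxy = Σxy − (Σx)(Σy)/n = 3354 − 3910.5 = -556.5
Syy = Σy² − (Σy)²/n = 219 − 181.5 = 37.5
R² = Sxy²/(Sxx·Syy) = (-556.5)²/(15487.5·37.5) = 0.533234

0.5332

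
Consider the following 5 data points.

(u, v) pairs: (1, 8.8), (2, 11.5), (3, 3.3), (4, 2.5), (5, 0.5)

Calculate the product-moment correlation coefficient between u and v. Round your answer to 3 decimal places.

n = 5, Σx = 15, Σy = 26.6, Σxy = 54.2, Σx² = 55, Σy² = 227.08
Sxx = Σx² − (Σx)²/n = 55 − 45 = 10
Sxy = Σxy − (Σx)(Σy)/n = 54.2 − 79.8 = -25.6
Syy = Σy² − (Σy)²/n = 227.08 − 141.512 = 85.568
r = Sxy/√(Sxx·Syy) = -25.6/√(855.68) = -25.6/29.252008 = -0.875154

-0.875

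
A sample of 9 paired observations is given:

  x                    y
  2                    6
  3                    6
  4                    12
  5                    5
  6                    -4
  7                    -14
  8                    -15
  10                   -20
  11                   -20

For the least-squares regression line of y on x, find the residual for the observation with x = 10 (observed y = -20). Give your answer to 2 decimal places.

n = 9, Σx = 56, Σy = -44, Σxy = -559, Σx² = 424
Sxx = Σx² − (Σx)²/n = 424 − 348.444444 = 75.555556
Sxy = Σxy − (Σx)(Σy)/n = -559 − (-273.777778) = -285.222222
b = Sxy/Sxx = -285.222222/75.555556 = -3.775
a = ȳ − b·x̄ = -4.888889 − (-3.775)·6.222222 = 18.6
ŷ(10) = 18.6 + (-3.775)·10 = -19.15
residual = y − ŷ = -20 − (-19.15) = -0.85

-0.85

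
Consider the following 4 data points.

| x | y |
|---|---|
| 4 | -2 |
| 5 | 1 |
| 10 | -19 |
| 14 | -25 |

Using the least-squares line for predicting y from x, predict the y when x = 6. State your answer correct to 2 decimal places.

n = 4, Σx = 33, Σy = -45, Σxy = -543, Σx² = 337
Sxx = Σx² − (Σx)²/n = 337 − 272.25 = 64.75
Sxy = Σxy − (Σx)(Σy)/n = -543 − (-371.25) = -171.75
b = Sxy/Sxx = -171.75/64.75 = -2.652510
a = ȳ − b·x̄ = -11.25 − (-2.652510)·8.25 = 10.633205
ŷ(6) = a + b·6 = 10.633205 + (-2.652510)·6 = -5.281853

-5.28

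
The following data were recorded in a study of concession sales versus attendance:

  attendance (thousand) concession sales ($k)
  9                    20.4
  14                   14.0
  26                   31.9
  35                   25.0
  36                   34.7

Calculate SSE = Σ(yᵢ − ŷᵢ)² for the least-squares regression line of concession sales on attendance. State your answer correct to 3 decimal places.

n = 5, Σx = 120, Σy = 126, Σxy = 3333.2, Σx² = 3474, Σy² = 3458.86
Sxx = Σx² − (Σx)²/n = 3474 − 2880 = 594
Sxy = Σxy − (Σx)(Σy)/n = 3333.2 − 3024 = 309.2
Syy = Σy² − (Σy)²/n = 3458.86 − 3175.2 = 283.66
b = Sxy/Sxx = 309.2/594 = 0.520539
SSE = Syy − b·Sxy = 283.66 − 0.520539·309.2 = 122.709428

122.709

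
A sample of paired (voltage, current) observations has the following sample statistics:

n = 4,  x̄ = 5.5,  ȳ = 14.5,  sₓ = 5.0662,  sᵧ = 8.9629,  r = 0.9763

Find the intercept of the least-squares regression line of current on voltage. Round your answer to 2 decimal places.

b = r · sᵧ/sₓ = 0.9763 · 8.9629/5.0662 = 1.727227
a = ȳ − b·x̄ = 14.5 − 1.727227·5.5 = 5.000249

5.00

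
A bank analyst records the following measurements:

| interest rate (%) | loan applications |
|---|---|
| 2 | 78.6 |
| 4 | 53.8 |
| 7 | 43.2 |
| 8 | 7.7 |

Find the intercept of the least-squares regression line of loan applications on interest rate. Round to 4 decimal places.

n = 4, Σx = 21, Σy = 183.3, Σxy = 736.4, Σx² = 133
Sxx = Σx² − (Σx)²/n = 133 − 110.25 = 22.75
Sxy = Σxy − (Σx)(Σy)/n = 736.4 − 962.325 = -225.925
b = Sxy/Sxx = -225.925/22.75 = -9.930769
a = ȳ − b·x̄ = 45.825 − (-9.930769)·5.25 = 97.961538

97.9615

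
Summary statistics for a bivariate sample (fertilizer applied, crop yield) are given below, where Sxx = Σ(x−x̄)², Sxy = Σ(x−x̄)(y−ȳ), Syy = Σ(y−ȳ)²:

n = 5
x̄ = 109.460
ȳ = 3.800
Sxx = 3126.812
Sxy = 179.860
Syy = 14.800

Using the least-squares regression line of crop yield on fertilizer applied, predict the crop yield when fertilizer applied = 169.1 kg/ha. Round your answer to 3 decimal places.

b = Sxy/Sxx = 179.86/3126.812 = 0.057522
a = ȳ − b·x̄ = 3.8 − 0.057522·109.46 = -2.496341
ŷ(169.1) = a + b·169.1 = -2.496341 + 0.057522·169.1 = 7.230603

7.231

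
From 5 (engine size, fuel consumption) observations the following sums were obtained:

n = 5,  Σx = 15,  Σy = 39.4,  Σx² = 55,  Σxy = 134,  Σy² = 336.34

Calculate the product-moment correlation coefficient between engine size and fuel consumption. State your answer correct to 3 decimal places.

Sxx = Σx² − (Σx)²/n = 55 − 45 = 10
Sxy = Σxy − (Σx)(Σy)/n = 134 − 118.2 = 15.8
Syy = Σy² − (Σy)²/n = 336.34 − 310.472 = 25.868
r = Sxy/√(Sxx·Syy) = 15.8/√(258.68) = 15.8/16.083532 = 0.982371

0.982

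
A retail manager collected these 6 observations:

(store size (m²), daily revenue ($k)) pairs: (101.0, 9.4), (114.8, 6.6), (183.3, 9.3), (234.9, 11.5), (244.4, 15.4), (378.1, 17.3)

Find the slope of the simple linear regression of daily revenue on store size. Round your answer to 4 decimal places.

n = 6, Σx = 1256.5, Σy = 69.5, Σxy = 16418.01, Σx² = 314847.91
Sxx = Σx² − (Σx)²/n = 314847.91 − 263132.041667 = 51715.868333
Sxy = Σxy − (Σx)(Σy)/n = 16418.01 − 14554.458333 = 1863.551667
b = Sxy/Sxx = 1863.551667/51715.868333 = 0.036034

0.0360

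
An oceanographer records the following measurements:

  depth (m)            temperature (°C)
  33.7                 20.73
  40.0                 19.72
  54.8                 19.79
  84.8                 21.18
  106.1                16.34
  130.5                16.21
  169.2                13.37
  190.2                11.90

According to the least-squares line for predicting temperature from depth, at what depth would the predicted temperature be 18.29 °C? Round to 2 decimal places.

n = 8, Σx = 809.3, Σy = 139.24, Σxy = 12742.62, Σx² = 106021.91
Sxx = Σx² − (Σx)²/n = 106021.91 − 81870.81125 = 24151.09875
Sxy = Σxy − (Σx)(Σy)/n = 12742.62 − 14085.8665 = -1343.2465
b = Sxy/Sxx = -1343.2465/24151.09875 = -0.055618
a = ȳ − b·x̄ = 17.405 − (-0.055618)·101.1625 = 23.031501
Set a + b·x = 18.29: x = (18.29 − 23.031501) / (-0.055618) = 85.250512

85.25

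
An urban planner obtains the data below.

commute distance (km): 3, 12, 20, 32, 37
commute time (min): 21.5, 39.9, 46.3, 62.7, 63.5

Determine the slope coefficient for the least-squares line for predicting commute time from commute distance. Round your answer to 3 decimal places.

1.226

n = 5, Σx = 104, Σy = 233.9, Σxy = 5825.2, Σx² = 2946
Sxx = Σx² − (Σx)²/n = 2946 − 2163.2 = 782.8
Sxy = Σxy − (Σx)(Σy)/n = 5825.2 − 4865.12 = 960.08
b = Sxy/Sxx = 960.08/782.8 = 1.226469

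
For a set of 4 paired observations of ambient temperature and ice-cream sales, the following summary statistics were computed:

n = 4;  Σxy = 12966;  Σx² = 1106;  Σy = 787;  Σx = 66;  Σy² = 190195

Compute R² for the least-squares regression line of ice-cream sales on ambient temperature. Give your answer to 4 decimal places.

Sxx = Σx² − (Σx)²/n = 1106 − 1089 = 17
Sxy = Σxy − (Σx)(Σy)/n = 12966 − 12985.5 = -19.5
Syy = Σy² − (Σy)²/n = 190195 − 154842.25 = 35352.75
R² = Sxy²/(Sxx·Syy) = (-19.5)²/(17·35352.75) = 0.000633

0.0006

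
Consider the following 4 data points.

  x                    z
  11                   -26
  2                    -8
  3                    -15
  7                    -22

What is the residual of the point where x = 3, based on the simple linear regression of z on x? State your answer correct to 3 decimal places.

n = 4, Σx = 23, Σy = -71, Σxy = -501, Σx² = 183
Sxx = Σx² − (Σx)²/n = 183 − 132.25 = 50.75
Sxy = Σxy − (Σx)(Σy)/n = -501 − (-408.25) = -92.75
b = Sxy/Sxx = -92.75/50.75 = -1.827586
a = ȳ − b·x̄ = -17.75 − (-1.827586)·5.75 = -7.241379
ŷ(3) = -7.241379 + (-1.827586)·3 = -12.724138
residual = y − ŷ = -15 − (-12.724138) = -2.275862

-2.276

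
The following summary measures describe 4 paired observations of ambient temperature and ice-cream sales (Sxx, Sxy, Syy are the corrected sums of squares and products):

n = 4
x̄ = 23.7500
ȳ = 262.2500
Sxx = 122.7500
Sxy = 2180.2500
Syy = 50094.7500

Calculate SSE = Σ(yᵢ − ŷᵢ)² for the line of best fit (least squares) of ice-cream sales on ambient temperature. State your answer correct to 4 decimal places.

11369.7800

b = Sxy/Sxx = 2180.25/122.75 = 17.761711
SSE = Syy − b·Sxy = 50094.75 − 17.761711·2180.25 = 11369.780041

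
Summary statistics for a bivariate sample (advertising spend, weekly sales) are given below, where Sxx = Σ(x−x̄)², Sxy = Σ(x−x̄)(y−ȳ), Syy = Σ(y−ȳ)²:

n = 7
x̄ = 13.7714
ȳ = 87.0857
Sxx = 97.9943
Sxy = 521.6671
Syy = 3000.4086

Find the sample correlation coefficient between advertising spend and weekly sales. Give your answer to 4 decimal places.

r = Sxy/√(Sxx·Syy) = 521.6671/√(294022.940471) = 521.6671/542.238822 = 0.962062

0.9621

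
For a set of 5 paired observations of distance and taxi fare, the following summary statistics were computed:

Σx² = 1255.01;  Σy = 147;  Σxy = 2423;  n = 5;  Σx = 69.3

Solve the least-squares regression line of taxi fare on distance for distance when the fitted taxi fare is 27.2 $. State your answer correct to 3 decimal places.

Sxx = Σx² − (Σx)²/n = 1255.01 − 960.498 = 294.512
Sxy = Σxy − (Σx)(Σy)/n = 2423 − 2037.42 = 385.58
b = Sxy/Sxx = 385.58/294.512 = 1.309217
a = ȳ − b·x̄ = 29.4 − 1.309217·13.86 = 11.254258
Set a + b·x = 27.2: x = (27.2 − 11.254258) / 1.309217 = 12.179606

12.180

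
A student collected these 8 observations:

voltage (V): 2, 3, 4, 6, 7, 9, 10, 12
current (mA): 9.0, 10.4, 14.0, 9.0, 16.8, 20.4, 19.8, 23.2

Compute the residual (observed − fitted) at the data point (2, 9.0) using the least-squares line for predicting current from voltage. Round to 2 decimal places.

n = 8, Σx = 53, Σy = 122.6, Σxy = 936.8, Σx² = 439
Sxx = Σx² − (Σx)²/n = 439 − 351.125 = 87.875
Sxy = Σxy − (Σx)(Σy)/n = 936.8 − 812.225 = 124.575
b = Sxy/Sxx = 124.575/87.875 = 1.417639
a = ȳ − b·x̄ = 15.325 − 1.417639·6.625 = 5.933144
ŷ(2) = 5.933144 + 1.417639·2 = 8.768421
residual = y − ŷ = 9.0 − 8.768421 = 0.231579

0.23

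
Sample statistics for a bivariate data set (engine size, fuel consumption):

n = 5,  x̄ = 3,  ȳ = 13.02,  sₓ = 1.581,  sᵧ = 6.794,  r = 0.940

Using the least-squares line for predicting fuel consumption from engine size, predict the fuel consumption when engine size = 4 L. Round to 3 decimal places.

b = r · sᵧ/sₓ = 0.94 · 6.794/1.581 = 4.039443
a = ȳ − b·x̄ = 13.02 − 4.039443·3 = 0.901670
ŷ(4) = a + b·4 = 0.901670 + 4.039443·4 = 17.059443

17.059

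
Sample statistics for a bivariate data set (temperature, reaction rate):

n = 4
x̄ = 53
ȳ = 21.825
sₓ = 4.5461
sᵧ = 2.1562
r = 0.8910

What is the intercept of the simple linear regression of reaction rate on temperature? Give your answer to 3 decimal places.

-0.573

b = r · sᵧ/sₓ = 0.891 · 2.1562/4.5461 = 0.422598
a = ȳ − b·x̄ = 21.825 − 0.422598·53 = -0.572711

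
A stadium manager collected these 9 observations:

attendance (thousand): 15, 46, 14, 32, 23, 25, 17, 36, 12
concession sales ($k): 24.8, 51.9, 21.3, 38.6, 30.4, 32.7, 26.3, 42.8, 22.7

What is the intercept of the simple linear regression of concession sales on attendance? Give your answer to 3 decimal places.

10.741

n = 9, Σx = 220, Σy = 291.5, Σxy = 8069.8, Σx² = 6444
Sxx = Σx² − (Σx)²/n = 6444 − 5377.777778 = 1066.222222
Sxy = Σxy − (Σx)(Σy)/n = 8069.8 − 7125.555556 = 944.244444
b = Sxy/Sxx = 944.244444/1066.222222 = 0.885598
a = ȳ − b·x̄ = 32.388889 − 0.885598·24.444444 = 10.740934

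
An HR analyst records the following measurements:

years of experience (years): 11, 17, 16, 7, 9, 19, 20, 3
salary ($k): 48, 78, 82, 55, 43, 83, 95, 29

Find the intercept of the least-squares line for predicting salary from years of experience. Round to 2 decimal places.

17.96

n = 8, Σx = 102, Σy = 513, Σxy = 7502, Σx² = 1566
Sxx = Σx² − (Σx)²/n = 1566 − 1300.5 = 265.5
Sxy = Σxy − (Σx)(Σy)/n = 7502 − 6540.75 = 961.25
b = Sxy/Sxx = 961.25/265.5 = 3.620527
a = ȳ − b·x̄ = 64.125 − 3.620527·12.75 = 17.963277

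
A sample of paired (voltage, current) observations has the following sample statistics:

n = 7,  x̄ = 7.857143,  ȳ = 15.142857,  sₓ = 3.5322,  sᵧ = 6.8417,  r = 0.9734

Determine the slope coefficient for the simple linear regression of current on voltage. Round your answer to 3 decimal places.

b = r · sᵧ/sₓ = 0.9734 · 6.8417/3.5322 = 1.885429

1.885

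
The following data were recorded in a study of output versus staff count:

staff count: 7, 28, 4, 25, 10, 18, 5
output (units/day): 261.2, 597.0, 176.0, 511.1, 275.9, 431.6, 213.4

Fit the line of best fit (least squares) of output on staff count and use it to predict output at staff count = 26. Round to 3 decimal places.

550.470

n = 7, Σx = 97, Σy = 2466.2, Σxy = 43620.7, Σx² = 1923
Sxx = Σx² − (Σx)²/n = 1923 − 1344.142857 = 578.857143
Sxy = Σxy − (Σx)(Σy)/n = 43620.7 − 34174.485714 = 9446.214286
b = Sxy/Sxx = 9446.214286/578.857143 = 16.318731
a = ȳ − b·x̄ = 352.314286 − 16.318731·13.857143 = 126.183292
ŷ(26) = a + b·26 = 126.183292 + 16.318731·26 = 550.470311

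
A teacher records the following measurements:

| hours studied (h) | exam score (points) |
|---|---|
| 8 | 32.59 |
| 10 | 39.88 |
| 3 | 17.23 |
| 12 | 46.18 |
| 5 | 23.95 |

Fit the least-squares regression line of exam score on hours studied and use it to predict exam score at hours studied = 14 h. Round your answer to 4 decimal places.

52.4667

n = 5, Σx = 38, Σy = 159.83, Σxy = 1385.12, Σx² = 342
Sxx = Σx² − (Σx)²/n = 342 − 288.8 = 53.2
Sxy = Σxy − (Σx)(Σy)/n = 1385.12 − 1214.708 = 170.412
b = Sxy/Sxx = 170.412/53.2 = 3.203233
a = ȳ − b·x̄ = 31.966 − 3.203233·7.6 = 7.621429
ŷ(14) = a + b·14 = 7.621429 + 3.203233·14 = 52.466692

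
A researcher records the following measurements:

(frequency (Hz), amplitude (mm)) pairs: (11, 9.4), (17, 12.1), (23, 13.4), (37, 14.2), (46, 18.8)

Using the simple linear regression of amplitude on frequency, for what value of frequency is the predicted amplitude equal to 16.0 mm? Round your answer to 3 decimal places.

37.533

n = 5, Σx = 134, Σy = 67.9, Σxy = 2007.5, Σx² = 4424
Sxx = Σx² − (Σx)²/n = 4424 − 3591.2 = 832.8
Sxy = Σxy − (Σx)(Σy)/n = 2007.5 − 1819.72 = 187.78
b = Sxy/Sxx = 187.78/832.8 = 0.225480
a = ȳ − b·x̄ = 13.58 − 0.225480·26.8 = 7.537128
Set a + b·x = 16.0: x = (16.0 − 7.537128) / 0.225480 = 37.532645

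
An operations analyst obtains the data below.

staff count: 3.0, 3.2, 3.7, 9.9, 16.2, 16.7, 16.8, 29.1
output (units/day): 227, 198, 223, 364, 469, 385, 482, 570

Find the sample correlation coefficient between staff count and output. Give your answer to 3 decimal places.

n = 8, Σx = 98.6, Σy = 2918, Σxy = 44455.2, Σx² = 1801.32, Σy² = 1198368
Sxx = Σx² − (Σx)²/n = 1801.32 − 1215.245 = 586.075
Sxy = Σxy − (Σx)(Σy)/n = 44455.2 − 35964.35 = 8490.85
Syy = Σy² − (Σy)²/n = 1198368 − 1064340.5 = 134027.5
r = Sxy/√(Sxx·Syy) = 8490.85/√(78550167.0625) = 8490.85/8862.853212 = 0.958027

0.958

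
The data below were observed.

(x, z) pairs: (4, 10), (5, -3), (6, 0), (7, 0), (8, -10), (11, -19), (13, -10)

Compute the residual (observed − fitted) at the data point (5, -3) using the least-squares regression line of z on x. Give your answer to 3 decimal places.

n = 7, Σx = 54, Σy = -32, Σxy = -394, Σx² = 480
Sxx = Σx² − (Σx)²/n = 480 − 416.571429 = 63.428571
Sxy = Σxy − (Σx)(Σy)/n = -394 − (-246.857143) = -147.142857
b = Sxy/Sxx = -147.142857/63.428571 = -2.319820
a = ȳ − b·x̄ = -4.571429 − (-2.319820)·7.714286 = 13.324324
ŷ(5) = 13.324324 + (-2.319820)·5 = 1.725225
residual = y − ŷ = -3 − 1.725225 = -4.725225

-4.725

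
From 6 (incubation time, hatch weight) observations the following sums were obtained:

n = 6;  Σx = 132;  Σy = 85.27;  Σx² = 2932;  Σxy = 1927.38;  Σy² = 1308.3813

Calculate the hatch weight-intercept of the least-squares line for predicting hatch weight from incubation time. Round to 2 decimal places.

-26.21

Sxx = Σx² − (Σx)²/n = 2932 − 2904 = 28
Sxy = Σxy − (Σx)(Σy)/n = 1927.38 − 1875.94 = 51.44
b = Sxy/Sxx = 51.44/28 = 1.837143
a = ȳ − b·x̄ = 14.211667 − 1.837143·22 = -26.205476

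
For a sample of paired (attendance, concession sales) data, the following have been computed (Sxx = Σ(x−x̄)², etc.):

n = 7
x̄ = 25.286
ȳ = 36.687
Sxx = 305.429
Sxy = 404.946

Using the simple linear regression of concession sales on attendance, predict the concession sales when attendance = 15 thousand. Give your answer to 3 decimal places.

b = Sxy/Sxx = 404.946/305.429 = 1.325827
a = ȳ − b·x̄ = 36.687 − 1.325827·25.286 = 3.162140
ŷ(15) = a + b·15 = 3.162140 + 1.325827·15 = 23.049544

23.050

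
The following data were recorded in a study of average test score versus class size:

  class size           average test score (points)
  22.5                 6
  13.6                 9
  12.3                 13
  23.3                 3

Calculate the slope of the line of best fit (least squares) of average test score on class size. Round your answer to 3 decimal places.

n = 4, Σx = 71.7, Σy = 31, Σxy = 487.2, Σx² = 1385.39
Sxx = Σx² − (Σx)²/n = 1385.39 − 1285.2225 = 100.1675
Sxy = Σxy − (Σx)(Σy)/n = 487.2 − 555.675 = -68.475
b = Sxy/Sxx = -68.475/100.1675 = -0.683605

-0.684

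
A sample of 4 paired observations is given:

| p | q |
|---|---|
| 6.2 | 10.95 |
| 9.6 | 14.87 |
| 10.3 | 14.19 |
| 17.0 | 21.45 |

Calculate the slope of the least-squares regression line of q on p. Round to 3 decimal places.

0.966

n = 4, Σx = 43.1, Σy = 61.46, Σxy = 721.449, Σx² = 525.69
Sxx = Σx² − (Σx)²/n = 525.69 − 464.4025 = 61.2875
Sxy = Σxy − (Σx)(Σy)/n = 721.449 − 662.2315 = 59.2175
b = Sxy/Sxx = 59.2175/61.2875 = 0.966225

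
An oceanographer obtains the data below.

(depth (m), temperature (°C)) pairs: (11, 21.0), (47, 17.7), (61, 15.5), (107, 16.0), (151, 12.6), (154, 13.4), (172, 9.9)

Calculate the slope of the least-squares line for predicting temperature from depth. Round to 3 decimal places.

-0.055

n = 7, Σx = 703, Σy = 106.1, Σxy = 9389.4, Σx² = 93601
Sxx = Σx² − (Σx)²/n = 93601 − 70601.285714 = 22999.714286
Sxy = Σxy − (Σx)(Σy)/n = 9389.4 − 10655.471429 = -1266.071429
b = Sxy/Sxx = -1266.071429/22999.714286 = -0.055047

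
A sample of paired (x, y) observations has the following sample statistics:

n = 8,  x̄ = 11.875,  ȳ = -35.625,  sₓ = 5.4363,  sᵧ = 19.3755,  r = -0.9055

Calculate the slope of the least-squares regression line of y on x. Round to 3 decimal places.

b = r · sᵧ/sₓ = -0.9055 · 19.3755/5.4363 = -3.227290

-3.227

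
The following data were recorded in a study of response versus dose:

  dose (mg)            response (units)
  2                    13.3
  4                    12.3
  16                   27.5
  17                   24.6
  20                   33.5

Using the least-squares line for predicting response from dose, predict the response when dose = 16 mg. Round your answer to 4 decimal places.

26.8000

n = 5, Σx = 59, Σy = 111.2, Σxy = 1604, Σx² = 965
Sxx = Σx² − (Σx)²/n = 965 − 696.2 = 268.8
Sxy = Σxy − (Σx)(Σy)/n = 1604 − 1312.16 = 291.84
b = Sxy/Sxx = 291.84/268.8 = 1.085714
a = ȳ − b·x̄ = 22.24 − 1.085714·11.8 = 9.428571
ŷ(16) = a + b·16 = 9.428571 + 1.085714·16 = 26.8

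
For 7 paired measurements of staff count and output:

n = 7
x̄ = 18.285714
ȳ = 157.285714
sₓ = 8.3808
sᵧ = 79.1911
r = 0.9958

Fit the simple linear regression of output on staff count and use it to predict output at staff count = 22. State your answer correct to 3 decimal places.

192.235

b = r · sᵧ/sₓ = 0.9958 · 79.1911/8.3808 = 9.409424
a = ȳ − b·x̄ = 157.285714 − 9.409424·18.285714 = -14.772315
ŷ(22) = a + b·22 = -14.772315 + 9.409424·22 = 192.235004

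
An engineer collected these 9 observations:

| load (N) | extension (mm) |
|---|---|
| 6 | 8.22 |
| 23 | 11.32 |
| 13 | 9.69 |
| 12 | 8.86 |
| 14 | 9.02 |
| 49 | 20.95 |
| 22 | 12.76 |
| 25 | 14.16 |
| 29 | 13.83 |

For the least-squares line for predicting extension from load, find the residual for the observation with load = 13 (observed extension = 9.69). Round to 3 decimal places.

n = 9, Σx = 193, Σy = 108.81, Σxy = 2730.59, Σx² = 5425
Sxx = Σx² − (Σx)²/n = 5425 − 4138.777778 = 1286.222222
Sxy = Σxy − (Σx)(Σy)/n = 2730.59 − 2333.37 = 397.22
b = Sxy/Sxx = 397.22/1286.222222 = 0.308827
a = ȳ − b·x̄ = 12.09 − 0.308827·21.444444 = 5.467379
ŷ(13) = 5.467379 + 0.308827·13 = 9.482129
residual = y − ŷ = 9.69 − 9.482129 = 0.207871

0.208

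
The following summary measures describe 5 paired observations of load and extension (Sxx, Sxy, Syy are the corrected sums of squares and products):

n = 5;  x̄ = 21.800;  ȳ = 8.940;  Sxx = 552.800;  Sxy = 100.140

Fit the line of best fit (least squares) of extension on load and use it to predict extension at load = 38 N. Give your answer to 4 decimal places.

11.8746

b = Sxy/Sxx = 100.14/552.8 = 0.181151
a = ȳ − b·x̄ = 8.94 − 0.181151·21.8 = 4.990919
ŷ(38) = a + b·38 = 4.990919 + 0.181151·38 = 11.874638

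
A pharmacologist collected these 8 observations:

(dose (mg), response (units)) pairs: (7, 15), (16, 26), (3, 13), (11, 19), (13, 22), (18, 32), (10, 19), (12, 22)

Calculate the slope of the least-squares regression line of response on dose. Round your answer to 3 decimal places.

n = 8, Σx = 90, Σy = 168, Σxy = 2085, Σx² = 1172
Sxx = Σx² − (Σx)²/n = 1172 − 1012.5 = 159.5
Sxy = Σxy − (Σx)(Σy)/n = 2085 − 1890 = 195
b = Sxy/Sxx = 195/159.5 = 1.222571

1.223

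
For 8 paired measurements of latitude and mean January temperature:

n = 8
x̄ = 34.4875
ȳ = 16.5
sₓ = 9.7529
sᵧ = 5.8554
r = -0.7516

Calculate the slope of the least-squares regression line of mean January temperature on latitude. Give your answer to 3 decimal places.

-0.451

b = r · sᵧ/sₓ = -0.7516 · 5.8554/9.7529 = -0.451242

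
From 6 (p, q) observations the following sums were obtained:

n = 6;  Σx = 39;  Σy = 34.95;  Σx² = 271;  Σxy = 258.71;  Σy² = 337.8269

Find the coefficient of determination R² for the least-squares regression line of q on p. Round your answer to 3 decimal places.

0.423

Sxx = Σx² − (Σx)²/n = 271 − 253.5 = 17.5
Sxy = Σxy − (Σx)(Σy)/n = 258.71 − 227.175 = 31.535
Syy = Σy² − (Σy)²/n = 337.8269 − 203.58375 = 134.24315
R² = Sxy²/(Sxx·Syy) = (31.535)²/(17.5·134.24315) = 0.423307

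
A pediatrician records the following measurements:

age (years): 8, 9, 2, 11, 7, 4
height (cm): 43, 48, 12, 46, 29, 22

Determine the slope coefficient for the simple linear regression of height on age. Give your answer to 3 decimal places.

4.201

n = 6, Σx = 41, Σy = 200, Σxy = 1597, Σx² = 335
Sxx = Σx² − (Σx)²/n = 335 − 280.166667 = 54.833333
Sxy = Σxy − (Σx)(Σy)/n = 1597 − 1366.666667 = 230.333333
b = Sxy/Sxx = 230.333333/54.833333 = 4.200608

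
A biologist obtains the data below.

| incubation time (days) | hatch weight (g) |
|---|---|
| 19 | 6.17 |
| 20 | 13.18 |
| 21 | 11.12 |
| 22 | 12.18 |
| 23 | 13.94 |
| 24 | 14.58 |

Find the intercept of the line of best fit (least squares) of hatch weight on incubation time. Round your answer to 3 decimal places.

-16.021

n = 6, Σx = 129, Σy = 71.17, Σxy = 1552.85, Σx² = 2791
Sxx = Σx² − (Σx)²/n = 2791 − 2773.5 = 17.5
Sxy = Σxy − (Σx)(Σy)/n = 1552.85 − 1530.155 = 22.695
b = Sxy/Sxx = 22.695/17.5 = 1.296857
a = ȳ − b·x̄ = 11.861667 − 1.296857·21.5 = -16.020762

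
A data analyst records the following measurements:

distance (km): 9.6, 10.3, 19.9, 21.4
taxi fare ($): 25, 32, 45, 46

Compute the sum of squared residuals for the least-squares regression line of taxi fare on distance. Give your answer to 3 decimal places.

n = 4, Σx = 61.2, Σy = 148, Σxy = 2449.5, Σx² = 1052.22, Σy² = 5790
Sxx = Σx² − (Σx)²/n = 1052.22 − 936.36 = 115.86
Sxy = Σxy − (Σx)(Σy)/n = 2449.5 − 2264.4 = 185.1
Syy = Σy² − (Σy)²/n = 5790 − 5476 = 314
b = Sxy/Sxx = 185.1/115.86 = 1.597618
SSE = Syy − b·Sxy = 314 − 1.597618·185.1 = 18.280943

18.281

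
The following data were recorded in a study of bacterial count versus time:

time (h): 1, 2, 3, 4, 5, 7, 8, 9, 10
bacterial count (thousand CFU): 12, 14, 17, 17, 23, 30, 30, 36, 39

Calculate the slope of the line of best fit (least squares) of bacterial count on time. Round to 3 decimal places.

n = 9, Σx = 49, Σy = 218, Σxy = 1438, Σx² = 349
Sxx = Σx² − (Σx)²/n = 349 − 266.777778 = 82.222222
Sxy = Σxy − (Σx)(Σy)/n = 1438 − 1186.888889 = 251.111111
b = Sxy/Sxx = 251.111111/82.222222 = 3.054054

3.054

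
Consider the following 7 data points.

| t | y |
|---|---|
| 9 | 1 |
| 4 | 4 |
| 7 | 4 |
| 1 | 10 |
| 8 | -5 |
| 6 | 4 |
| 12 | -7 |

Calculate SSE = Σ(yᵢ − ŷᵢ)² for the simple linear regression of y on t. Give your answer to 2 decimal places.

n = 7, Σx = 47, Σy = 11, Σxy = -37, Σx² = 391, Σy² = 223
Sxx = Σx² − (Σx)²/n = 391 − 315.571429 = 75.428571
Sxy = Σxy − (Σx)(Σy)/n = -37 − 73.857143 = -110.857143
Syy = Σy² − (Σy)²/n = 223 − 17.285714 = 205.714286
b = Sxy/Sxx = -110.857143/75.428571 = -1.469697
SSE = Syy − b·Sxy = 205.714286 − (-1.469697)·(-110.857143) = 42.787879

42.79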